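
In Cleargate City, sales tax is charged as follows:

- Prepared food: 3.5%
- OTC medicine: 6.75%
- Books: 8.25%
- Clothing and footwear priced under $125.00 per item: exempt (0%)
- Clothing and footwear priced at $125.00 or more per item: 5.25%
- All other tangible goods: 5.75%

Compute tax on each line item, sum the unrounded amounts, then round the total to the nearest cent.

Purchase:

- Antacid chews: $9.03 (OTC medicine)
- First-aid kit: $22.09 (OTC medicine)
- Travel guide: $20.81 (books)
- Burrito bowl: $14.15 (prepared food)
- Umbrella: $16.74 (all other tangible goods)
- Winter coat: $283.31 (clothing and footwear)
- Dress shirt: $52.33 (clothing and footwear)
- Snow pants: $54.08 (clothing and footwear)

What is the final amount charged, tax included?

$492.69

Antacid chews $9.03: OTC medicine → 6.75% → $0.609525
First-aid kit $22.09: OTC medicine → 6.75% → $1.491075
Travel guide $20.81: books → 8.25% → $1.716825
Burrito bowl $14.15: prepared food → 3.5% → $0.49525
Umbrella $16.74: all other tangible goods → 5.75% → $0.96255
Winter coat $283.31: clothing and footwear, $125.00 or more → 5.25% → $14.873775
Dress shirt $52.33: clothing and footwear, under $125.00 → 0% → $0.00
Snow pants $54.08: clothing and footwear, under $125.00 → 0% → $0.00
Subtotal = $472.54; unrounded tax = $20.149 → $20.15; total due = $492.69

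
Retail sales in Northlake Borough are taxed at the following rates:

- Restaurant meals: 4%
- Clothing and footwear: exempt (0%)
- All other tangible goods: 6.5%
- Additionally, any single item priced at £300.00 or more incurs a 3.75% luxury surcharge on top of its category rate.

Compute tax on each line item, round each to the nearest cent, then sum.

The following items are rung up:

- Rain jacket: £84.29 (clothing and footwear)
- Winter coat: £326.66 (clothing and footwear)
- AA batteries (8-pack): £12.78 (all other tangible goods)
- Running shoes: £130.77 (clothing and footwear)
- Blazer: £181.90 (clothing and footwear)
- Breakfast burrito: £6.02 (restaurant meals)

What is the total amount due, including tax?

Rain jacket £84.29: clothing and footwear → 0% → £0.00
Winter coat £326.66: clothing and footwear → 0% + 3.75% surcharge = 3.75% → £12.25
AA batteries (8-pack) £12.78: all other tangible goods → 6.5% → £0.83
Running shoes £130.77: clothing and footwear → 0% → £0.00
Blazer £181.90: clothing and footwear → 0% → £0.00
Breakfast burrito £6.02: restaurant meals → 4% → £0.24
Subtotal = £742.42; tax = £13.32; total due = £755.74

£755.74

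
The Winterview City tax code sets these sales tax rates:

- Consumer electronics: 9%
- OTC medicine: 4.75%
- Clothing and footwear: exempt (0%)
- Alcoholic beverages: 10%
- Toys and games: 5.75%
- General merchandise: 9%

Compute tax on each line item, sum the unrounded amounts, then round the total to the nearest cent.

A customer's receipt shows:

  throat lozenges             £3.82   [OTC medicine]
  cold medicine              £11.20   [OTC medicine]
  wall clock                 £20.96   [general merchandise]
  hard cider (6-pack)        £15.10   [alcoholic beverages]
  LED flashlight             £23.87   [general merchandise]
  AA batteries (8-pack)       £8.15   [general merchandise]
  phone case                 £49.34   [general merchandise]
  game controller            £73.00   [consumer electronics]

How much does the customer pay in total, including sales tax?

Throat lozenges £3.82: OTC medicine → 4.75% → £0.18145
Cold medicine £11.20: OTC medicine → 4.75% → £0.532
Wall clock £20.96: general merchandise → 9% → £1.8864
Hard cider (6-pack) £15.10: alcoholic beverages → 10% → £1.51
LED flashlight £23.87: general merchandise → 9% → £2.1483
AA batteries (8-pack) £8.15: general merchandise → 9% → £0.7335
Phone case £49.34: general merchandise → 9% → £4.4406
Game controller £73.00: consumer electronics → 9% → £6.57
Subtotal = £205.44; unrounded tax = £18.00225 → £18.00; total due = £223.44

£223.44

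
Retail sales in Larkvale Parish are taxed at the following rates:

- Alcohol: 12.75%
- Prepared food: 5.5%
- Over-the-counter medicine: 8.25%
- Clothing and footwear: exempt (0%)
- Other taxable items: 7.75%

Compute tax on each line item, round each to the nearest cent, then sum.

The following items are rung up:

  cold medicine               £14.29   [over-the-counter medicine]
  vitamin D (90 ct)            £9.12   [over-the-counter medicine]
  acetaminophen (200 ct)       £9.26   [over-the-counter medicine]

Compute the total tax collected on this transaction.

£2.69

Cold medicine £14.29: over-the-counter medicine → 8.25% → £1.18
Vitamin D (90 ct) £9.12: over-the-counter medicine → 8.25% → £0.75
Acetaminophen (200 ct) £9.26: over-the-counter medicine → 8.25% → £0.76
Total tax = £1.18 + £0.75 + £0.76 = £2.69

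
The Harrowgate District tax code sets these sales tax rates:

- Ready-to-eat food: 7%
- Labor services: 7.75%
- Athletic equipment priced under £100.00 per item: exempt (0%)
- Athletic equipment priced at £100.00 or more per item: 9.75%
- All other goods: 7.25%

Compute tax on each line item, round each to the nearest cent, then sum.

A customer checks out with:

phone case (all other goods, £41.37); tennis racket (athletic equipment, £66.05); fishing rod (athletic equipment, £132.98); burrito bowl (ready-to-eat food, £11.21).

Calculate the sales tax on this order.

£16.75

Phone case £41.37: all other goods → 7.25% → £3.00
Tennis racket £66.05: athletic equipment, under £100.00 → 0% → £0.00
Fishing rod £132.98: athletic equipment, £100.00 or more → 9.75% → £12.97
Burrito bowl £11.21: ready-to-eat food → 7% → £0.78
Total tax = £3.00 + £12.97 + £0.78 = £16.75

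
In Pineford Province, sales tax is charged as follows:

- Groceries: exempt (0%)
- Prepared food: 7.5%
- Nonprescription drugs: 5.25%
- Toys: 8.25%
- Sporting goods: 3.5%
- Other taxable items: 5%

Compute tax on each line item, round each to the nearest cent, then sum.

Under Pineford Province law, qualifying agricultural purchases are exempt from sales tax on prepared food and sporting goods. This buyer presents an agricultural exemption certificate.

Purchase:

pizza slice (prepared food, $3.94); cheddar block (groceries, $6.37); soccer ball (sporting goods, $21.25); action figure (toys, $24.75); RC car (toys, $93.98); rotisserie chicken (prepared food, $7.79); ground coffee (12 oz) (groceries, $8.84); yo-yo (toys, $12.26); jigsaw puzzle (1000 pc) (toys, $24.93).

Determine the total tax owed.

$12.86

Pizza slice $3.94: prepared food, buyer-exempt → 0% → $0.00
Cheddar block $6.37: groceries → 0% → $0.00
Soccer ball $21.25: sporting goods, buyer-exempt → 0% → $0.00
Action figure $24.75: toys → 8.25% → $2.04
RC car $93.98: toys → 8.25% → $7.75
Rotisserie chicken $7.79: prepared food, buyer-exempt → 0% → $0.00
Ground coffee (12 oz) $8.84: groceries → 0% → $0.00
Yo-yo $12.26: toys → 8.25% → $1.01
Jigsaw puzzle (1000 pc) $24.93: toys → 8.25% → $2.06
Total tax = $2.04 + $7.75 + $1.01 + $2.06 = $12.86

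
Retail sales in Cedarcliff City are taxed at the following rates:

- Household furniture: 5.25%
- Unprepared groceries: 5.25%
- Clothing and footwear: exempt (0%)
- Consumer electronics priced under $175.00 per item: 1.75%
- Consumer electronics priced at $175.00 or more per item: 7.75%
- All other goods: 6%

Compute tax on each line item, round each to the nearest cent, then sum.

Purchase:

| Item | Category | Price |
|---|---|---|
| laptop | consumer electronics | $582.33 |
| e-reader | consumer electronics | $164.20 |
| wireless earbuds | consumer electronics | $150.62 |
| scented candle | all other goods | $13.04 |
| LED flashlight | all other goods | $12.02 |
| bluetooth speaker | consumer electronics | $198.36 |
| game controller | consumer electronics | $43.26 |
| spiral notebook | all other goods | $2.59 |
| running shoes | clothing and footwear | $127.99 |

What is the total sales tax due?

$68.43

Laptop $582.33: consumer electronics, $175.00 or more → 7.75% → $45.13
E-reader $164.20: consumer electronics, under $175.00 → 1.75% → $2.87
Wireless earbuds $150.62: consumer electronics, under $175.00 → 1.75% → $2.64
Scented candle $13.04: all other goods → 6% → $0.78
LED flashlight $12.02: all other goods → 6% → $0.72
Bluetooth speaker $198.36: consumer electronics, $175.00 or more → 7.75% → $15.37
Game controller $43.26: consumer electronics, under $175.00 → 1.75% → $0.76
Spiral notebook $2.59: all other goods → 6% → $0.16
Running shoes $127.99: clothing and footwear → 0% → $0.00
Total tax = $45.13 + $2.87 + $2.64 + $0.78 + $0.72 + $15.37 + $0.76 + $0.16 = $68.43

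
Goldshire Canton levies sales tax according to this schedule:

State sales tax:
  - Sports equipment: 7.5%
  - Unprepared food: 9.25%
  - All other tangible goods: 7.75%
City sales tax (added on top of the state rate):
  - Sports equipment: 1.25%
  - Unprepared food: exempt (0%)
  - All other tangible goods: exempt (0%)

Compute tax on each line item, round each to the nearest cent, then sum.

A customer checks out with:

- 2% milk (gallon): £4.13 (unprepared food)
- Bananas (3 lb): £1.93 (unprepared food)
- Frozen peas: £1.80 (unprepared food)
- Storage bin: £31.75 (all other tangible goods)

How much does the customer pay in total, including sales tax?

2% milk (gallon) £4.13: unprepared food → 9.25% + 0% city = 9.25% → £0.38
Bananas (3 lb) £1.93: unprepared food → 9.25% + 0% city = 9.25% → £0.18
Frozen peas £1.80: unprepared food → 9.25% + 0% city = 9.25% → £0.17
Storage bin £31.75: all other tangible goods → 7.75% + 0% city = 7.75% → £2.46
Subtotal = £39.61; tax = £3.19; total due = £42.80

£42.80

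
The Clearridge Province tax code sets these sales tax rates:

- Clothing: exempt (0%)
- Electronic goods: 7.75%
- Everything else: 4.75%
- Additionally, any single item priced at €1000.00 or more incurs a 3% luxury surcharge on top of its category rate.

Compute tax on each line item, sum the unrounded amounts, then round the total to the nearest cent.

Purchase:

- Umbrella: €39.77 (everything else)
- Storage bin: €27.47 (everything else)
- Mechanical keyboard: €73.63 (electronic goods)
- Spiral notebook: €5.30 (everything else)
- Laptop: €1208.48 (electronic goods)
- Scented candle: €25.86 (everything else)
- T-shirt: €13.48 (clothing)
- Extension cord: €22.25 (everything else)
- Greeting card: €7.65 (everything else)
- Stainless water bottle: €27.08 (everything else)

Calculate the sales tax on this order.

Umbrella €39.77: everything else → 4.75% → €1.889075
Storage bin €27.47: everything else → 4.75% → €1.304825
Mechanical keyboard €73.63: electronic goods → 7.75% → €5.706325
Spiral notebook €5.30: everything else → 4.75% → €0.25175
Laptop €1208.48: electronic goods → 7.75% + 3% surcharge = 10.75% → €129.9116
Scented candle €25.86: everything else → 4.75% → €1.22835
T-shirt €13.48: clothing → 0% → €0.00
Extension cord €22.25: everything else → 4.75% → €1.056875
Greeting card €7.65: everything else → 4.75% → €0.363375
Stainless water bottle €27.08: everything else → 4.75% → €1.2863
Unrounded tax sum = €142.998475 → €143.00

€143.00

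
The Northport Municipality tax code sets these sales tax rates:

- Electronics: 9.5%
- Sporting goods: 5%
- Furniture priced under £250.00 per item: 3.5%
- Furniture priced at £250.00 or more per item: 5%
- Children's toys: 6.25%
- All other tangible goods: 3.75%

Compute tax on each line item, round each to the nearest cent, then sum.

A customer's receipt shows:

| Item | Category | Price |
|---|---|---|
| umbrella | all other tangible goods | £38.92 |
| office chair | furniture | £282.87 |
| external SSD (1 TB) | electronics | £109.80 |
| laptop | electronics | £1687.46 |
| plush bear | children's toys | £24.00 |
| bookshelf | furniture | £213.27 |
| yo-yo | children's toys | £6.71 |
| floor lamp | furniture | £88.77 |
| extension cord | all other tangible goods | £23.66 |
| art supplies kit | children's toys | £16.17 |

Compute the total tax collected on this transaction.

Umbrella £38.92: all other tangible goods → 3.75% → £1.46
Office chair £282.87: furniture, £250.00 or more → 5% → £14.14
External SSD (1 TB) £109.80: electronics → 9.5% → £10.43
Laptop £1687.46: electronics → 9.5% → £160.31
Plush bear £24.00: children's toys → 6.25% → £1.50
Bookshelf £213.27: furniture, under £250.00 → 3.5% → £7.46
Yo-yo £6.71: children's toys → 6.25% → £0.42
Floor lamp £88.77: furniture, under £250.00 → 3.5% → £3.11
Extension cord £23.66: all other tangible goods → 3.75% → £0.89
Art supplies kit £16.17: children's toys → 6.25% → £1.01
Total tax = £1.46 + £14.14 + £10.43 + £160.31 + £1.50 + £7.46 + £0.42 + £3.11 + £0.89 + £1.01 = £200.73

£200.73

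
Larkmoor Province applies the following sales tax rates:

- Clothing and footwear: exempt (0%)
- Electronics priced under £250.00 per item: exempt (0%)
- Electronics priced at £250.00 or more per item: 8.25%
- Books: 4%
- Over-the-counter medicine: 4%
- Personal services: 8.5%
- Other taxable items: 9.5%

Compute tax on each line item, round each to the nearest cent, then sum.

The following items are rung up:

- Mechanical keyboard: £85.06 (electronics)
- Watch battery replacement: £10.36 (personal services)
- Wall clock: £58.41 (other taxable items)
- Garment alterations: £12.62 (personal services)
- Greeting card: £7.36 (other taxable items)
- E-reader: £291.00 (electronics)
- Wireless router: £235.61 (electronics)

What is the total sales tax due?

Mechanical keyboard £85.06: electronics, under £250.00 → 0% → £0.00
Watch battery replacement £10.36: personal services → 8.5% → £0.88
Wall clock £58.41: other taxable items → 9.5% → £5.55
Garment alterations £12.62: personal services → 8.5% → £1.07
Greeting card £7.36: other taxable items → 9.5% → £0.70
E-reader £291.00: electronics, £250.00 or more → 8.25% → £24.01
Wireless router £235.61: electronics, under £250.00 → 0% → £0.00
Total tax = £0.88 + £5.55 + £1.07 + £0.70 + £24.01 = £32.21

£32.21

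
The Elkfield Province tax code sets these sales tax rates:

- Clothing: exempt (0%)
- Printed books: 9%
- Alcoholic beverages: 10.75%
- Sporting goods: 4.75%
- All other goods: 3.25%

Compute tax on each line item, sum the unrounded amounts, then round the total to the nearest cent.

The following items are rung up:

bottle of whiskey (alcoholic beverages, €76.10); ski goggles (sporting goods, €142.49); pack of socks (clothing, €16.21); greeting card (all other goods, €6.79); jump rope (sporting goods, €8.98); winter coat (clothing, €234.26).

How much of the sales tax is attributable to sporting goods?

€7.19

Ski goggles €142.49: sporting goods → 4.75% → €6.768275
Jump rope €8.98: sporting goods → 4.75% → €0.42655
Tax on sporting goods: unrounded sum = €7.194825 → €7.19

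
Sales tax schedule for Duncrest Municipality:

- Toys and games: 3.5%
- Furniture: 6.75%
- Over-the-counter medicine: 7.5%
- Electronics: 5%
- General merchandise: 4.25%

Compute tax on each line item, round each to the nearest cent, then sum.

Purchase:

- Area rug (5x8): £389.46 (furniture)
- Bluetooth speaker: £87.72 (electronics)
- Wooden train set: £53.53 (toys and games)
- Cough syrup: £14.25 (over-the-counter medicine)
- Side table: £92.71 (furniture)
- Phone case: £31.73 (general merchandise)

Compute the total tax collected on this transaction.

Area rug (5x8) £389.46: furniture → 6.75% → £26.29
Bluetooth speaker £87.72: electronics → 5% → £4.39
Wooden train set £53.53: toys and games → 3.5% → £1.87
Cough syrup £14.25: over-the-counter medicine → 7.5% → £1.07
Side table £92.71: furniture → 6.75% → £6.26
Phone case £31.73: general merchandise → 4.25% → £1.35
Total tax = £26.29 + £4.39 + £1.87 + £1.07 + £6.26 + £1.35 = £41.23

£41.23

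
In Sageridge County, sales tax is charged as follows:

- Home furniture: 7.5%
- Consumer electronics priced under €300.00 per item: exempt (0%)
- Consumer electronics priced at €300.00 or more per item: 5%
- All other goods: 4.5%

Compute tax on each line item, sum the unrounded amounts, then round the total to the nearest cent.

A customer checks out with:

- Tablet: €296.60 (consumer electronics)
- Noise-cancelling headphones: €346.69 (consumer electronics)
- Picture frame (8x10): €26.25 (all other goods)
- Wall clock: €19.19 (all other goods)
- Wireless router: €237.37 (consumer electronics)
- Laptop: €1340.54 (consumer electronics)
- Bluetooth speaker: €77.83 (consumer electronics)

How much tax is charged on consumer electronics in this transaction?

€84.36

Tablet €296.60: consumer electronics, under €300.00 → 0% → €0.00
Noise-cancelling headphones €346.69: consumer electronics, €300.00 or more → 5% → €17.3345
Wireless router €237.37: consumer electronics, under €300.00 → 0% → €0.00
Laptop €1340.54: consumer electronics, €300.00 or more → 5% → €67.027
Bluetooth speaker €77.83: consumer electronics, under €300.00 → 0% → €0.00
Tax on consumer electronics: unrounded sum = €84.3615 → €84.36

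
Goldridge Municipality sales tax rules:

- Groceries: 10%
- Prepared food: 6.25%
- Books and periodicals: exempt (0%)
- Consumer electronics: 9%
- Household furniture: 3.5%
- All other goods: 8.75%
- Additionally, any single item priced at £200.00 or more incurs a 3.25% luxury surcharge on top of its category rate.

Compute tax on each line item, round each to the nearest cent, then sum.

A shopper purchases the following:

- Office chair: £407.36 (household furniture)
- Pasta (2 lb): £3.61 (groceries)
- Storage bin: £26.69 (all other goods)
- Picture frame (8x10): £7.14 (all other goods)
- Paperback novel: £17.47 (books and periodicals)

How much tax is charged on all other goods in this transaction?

Storage bin £26.69: all other goods → 8.75% → £2.34
Picture frame (8x10) £7.14: all other goods → 8.75% → £0.62
Tax on all other goods = £2.34 + £0.62 = £2.96

£2.96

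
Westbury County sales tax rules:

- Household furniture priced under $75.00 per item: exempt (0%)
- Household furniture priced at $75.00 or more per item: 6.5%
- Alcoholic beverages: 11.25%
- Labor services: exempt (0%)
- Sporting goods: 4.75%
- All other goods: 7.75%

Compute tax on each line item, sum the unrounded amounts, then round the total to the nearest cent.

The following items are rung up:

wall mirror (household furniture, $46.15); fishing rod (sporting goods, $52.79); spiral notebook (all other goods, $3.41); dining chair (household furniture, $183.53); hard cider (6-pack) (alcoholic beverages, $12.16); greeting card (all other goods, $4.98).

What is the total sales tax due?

Wall mirror $46.15: household furniture, under $75.00 → 0% → $0.00
Fishing rod $52.79: sporting goods → 4.75% → $2.507525
Spiral notebook $3.41: all other goods → 7.75% → $0.264275
Dining chair $183.53: household furniture, $75.00 or more → 6.5% → $11.92945
Hard cider (6-pack) $12.16: alcoholic beverages → 11.25% → $1.368
Greeting card $4.98: all other goods → 7.75% → $0.38595
Unrounded tax sum = $16.4552 → $16.46

$16.46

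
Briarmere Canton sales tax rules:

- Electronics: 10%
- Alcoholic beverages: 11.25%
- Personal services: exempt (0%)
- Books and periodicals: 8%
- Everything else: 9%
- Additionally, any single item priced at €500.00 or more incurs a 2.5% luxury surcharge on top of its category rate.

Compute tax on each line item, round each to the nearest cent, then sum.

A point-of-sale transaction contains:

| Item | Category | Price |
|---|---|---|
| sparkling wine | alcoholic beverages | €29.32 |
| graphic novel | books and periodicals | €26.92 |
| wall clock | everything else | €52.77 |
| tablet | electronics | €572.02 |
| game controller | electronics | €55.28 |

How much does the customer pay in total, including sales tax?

Sparkling wine €29.32: alcoholic beverages → 11.25% → €3.30
Graphic novel €26.92: books and periodicals → 8% → €2.15
Wall clock €52.77: everything else → 9% → €4.75
Tablet €572.02: electronics → 10% + 2.5% surcharge = 12.5% → €71.50
Game controller €55.28: electronics → 10% → €5.53
Subtotal = €736.31; tax = €87.23; total due = €823.54

€823.54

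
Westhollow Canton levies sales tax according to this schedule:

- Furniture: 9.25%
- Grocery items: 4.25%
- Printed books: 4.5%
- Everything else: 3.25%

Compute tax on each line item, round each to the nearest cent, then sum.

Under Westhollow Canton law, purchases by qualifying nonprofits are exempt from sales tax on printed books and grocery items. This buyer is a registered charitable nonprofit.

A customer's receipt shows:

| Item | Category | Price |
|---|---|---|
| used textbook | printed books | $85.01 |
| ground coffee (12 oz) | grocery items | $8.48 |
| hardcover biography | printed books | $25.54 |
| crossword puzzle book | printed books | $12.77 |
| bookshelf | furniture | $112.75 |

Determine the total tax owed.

$10.43

Used textbook $85.01: printed books, buyer-exempt → 0% → $0.00
Ground coffee (12 oz) $8.48: grocery items, buyer-exempt → 0% → $0.00
Hardcover biography $25.54: printed books, buyer-exempt → 0% → $0.00
Crossword puzzle book $12.77: printed books, buyer-exempt → 0% → $0.00
Bookshelf $112.75: furniture → 9.25% → $10.43
Total tax = $10.43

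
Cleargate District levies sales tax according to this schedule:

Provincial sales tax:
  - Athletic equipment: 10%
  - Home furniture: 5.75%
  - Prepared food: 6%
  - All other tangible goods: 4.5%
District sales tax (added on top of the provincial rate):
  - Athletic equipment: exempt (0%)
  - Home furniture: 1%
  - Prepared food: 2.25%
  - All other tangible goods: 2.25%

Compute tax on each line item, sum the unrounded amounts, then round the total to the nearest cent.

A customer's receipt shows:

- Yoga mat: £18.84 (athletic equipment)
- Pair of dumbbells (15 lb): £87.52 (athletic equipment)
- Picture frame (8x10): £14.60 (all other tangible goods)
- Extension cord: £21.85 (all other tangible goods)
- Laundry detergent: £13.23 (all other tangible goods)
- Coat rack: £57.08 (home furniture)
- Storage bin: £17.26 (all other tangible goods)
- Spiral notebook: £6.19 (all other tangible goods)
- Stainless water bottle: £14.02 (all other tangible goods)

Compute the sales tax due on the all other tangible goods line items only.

£5.88

Picture frame (8x10) £14.60: all other tangible goods → 4.5% + 2.25% district = 6.75% → £0.9855
Extension cord £21.85: all other tangible goods → 4.5% + 2.25% district = 6.75% → £1.474875
Laundry detergent £13.23: all other tangible goods → 4.5% + 2.25% district = 6.75% → £0.893025
Storage bin £17.26: all other tangible goods → 4.5% + 2.25% district = 6.75% → £1.16505
Spiral notebook £6.19: all other tangible goods → 4.5% + 2.25% district = 6.75% → £0.417825
Stainless water bottle £14.02: all other tangible goods → 4.5% + 2.25% district = 6.75% → £0.94635
Tax on all other tangible goods: unrounded sum = £5.882625 → £5.88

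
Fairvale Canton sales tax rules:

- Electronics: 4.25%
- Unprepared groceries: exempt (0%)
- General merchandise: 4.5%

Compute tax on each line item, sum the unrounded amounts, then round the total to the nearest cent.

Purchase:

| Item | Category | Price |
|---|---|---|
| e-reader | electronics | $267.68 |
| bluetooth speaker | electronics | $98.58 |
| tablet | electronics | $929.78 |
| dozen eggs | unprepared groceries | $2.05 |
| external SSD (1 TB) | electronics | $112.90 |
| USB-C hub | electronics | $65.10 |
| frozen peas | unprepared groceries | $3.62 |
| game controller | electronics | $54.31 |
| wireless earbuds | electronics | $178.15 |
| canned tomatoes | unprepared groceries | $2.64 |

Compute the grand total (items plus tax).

$1787.34

E-reader $267.68: electronics → 4.25% → $11.3764
Bluetooth speaker $98.58: electronics → 4.25% → $4.18965
Tablet $929.78: electronics → 4.25% → $39.51565
Dozen eggs $2.05: unprepared groceries → 0% → $0.00
External SSD (1 TB) $112.90: electronics → 4.25% → $4.79825
USB-C hub $65.10: electronics → 4.25% → $2.76675
Frozen peas $3.62: unprepared groceries → 0% → $0.00
Game controller $54.31: electronics → 4.25% → $2.308175
Wireless earbuds $178.15: electronics → 4.25% → $7.571375
Canned tomatoes $2.64: unprepared groceries → 0% → $0.00
Subtotal = $1714.81; unrounded tax = $72.52625 → $72.53; total due = $1787.34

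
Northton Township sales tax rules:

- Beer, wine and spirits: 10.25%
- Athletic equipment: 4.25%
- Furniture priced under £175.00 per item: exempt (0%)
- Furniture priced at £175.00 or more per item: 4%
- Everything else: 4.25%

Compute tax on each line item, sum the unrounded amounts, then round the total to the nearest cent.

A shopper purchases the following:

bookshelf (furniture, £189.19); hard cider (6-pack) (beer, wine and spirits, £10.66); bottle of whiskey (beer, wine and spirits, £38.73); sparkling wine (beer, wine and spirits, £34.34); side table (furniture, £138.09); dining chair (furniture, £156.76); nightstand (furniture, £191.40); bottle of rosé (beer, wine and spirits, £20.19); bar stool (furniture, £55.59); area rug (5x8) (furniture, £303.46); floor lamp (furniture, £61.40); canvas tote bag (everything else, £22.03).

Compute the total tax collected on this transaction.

£38.95

Bookshelf £189.19: furniture, £175.00 or more → 4% → £7.5676
Hard cider (6-pack) £10.66: beer, wine and spirits → 10.25% → £1.09265
Bottle of whiskey £38.73: beer, wine and spirits → 10.25% → £3.969825
Sparkling wine £34.34: beer, wine and spirits → 10.25% → £3.51985
Side table £138.09: furniture, under £175.00 → 0% → £0.00
Dining chair £156.76: furniture, under £175.00 → 0% → £0.00
Nightstand £191.40: furniture, £175.00 or more → 4% → £7.656
Bottle of rosé £20.19: beer, wine and spirits → 10.25% → £2.069475
Bar stool £55.59: furniture, under £175.00 → 0% → £0.00
Area rug (5x8) £303.46: furniture, £175.00 or more → 4% → £12.1384
Floor lamp £61.40: furniture, under £175.00 → 0% → £0.00
Canvas tote bag £22.03: everything else → 4.25% → £0.936275
Unrounded tax sum = £38.950075 → £38.95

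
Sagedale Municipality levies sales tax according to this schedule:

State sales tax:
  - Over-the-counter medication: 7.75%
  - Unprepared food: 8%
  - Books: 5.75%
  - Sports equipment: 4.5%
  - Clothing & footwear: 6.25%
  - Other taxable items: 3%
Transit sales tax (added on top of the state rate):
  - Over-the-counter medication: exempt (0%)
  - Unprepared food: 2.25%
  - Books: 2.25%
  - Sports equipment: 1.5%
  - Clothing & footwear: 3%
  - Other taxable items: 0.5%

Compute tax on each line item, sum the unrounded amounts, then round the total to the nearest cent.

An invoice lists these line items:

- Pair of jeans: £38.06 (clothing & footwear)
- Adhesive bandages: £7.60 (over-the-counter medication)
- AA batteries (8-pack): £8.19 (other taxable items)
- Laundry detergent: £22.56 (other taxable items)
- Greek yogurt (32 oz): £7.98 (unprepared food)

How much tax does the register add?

£6.00

Pair of jeans £38.06: clothing & footwear → 6.25% + 3% transit = 9.25% → £3.52055
Adhesive bandages £7.60: over-the-counter medication → 7.75% + 0% transit = 7.75% → £0.589
AA batteries (8-pack) £8.19: other taxable items → 3% + 0.5% transit = 3.5% → £0.28665
Laundry detergent £22.56: other taxable items → 3% + 0.5% transit = 3.5% → £0.7896
Greek yogurt (32 oz) £7.98: unprepared food → 8% + 2.25% transit = 10.25% → £0.81795
Unrounded tax sum = £6.00375 → £6.00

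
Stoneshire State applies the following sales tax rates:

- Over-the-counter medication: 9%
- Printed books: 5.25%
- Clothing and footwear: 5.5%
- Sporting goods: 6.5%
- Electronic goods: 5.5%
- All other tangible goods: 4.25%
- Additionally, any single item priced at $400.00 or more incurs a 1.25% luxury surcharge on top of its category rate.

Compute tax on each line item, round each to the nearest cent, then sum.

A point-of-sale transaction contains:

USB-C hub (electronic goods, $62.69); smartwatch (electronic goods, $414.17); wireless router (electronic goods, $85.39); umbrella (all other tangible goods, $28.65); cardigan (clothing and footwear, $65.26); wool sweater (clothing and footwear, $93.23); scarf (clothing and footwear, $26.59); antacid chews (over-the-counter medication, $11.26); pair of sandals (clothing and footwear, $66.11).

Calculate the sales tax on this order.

$52.16

USB-C hub $62.69: electronic goods → 5.5% → $3.45
Smartwatch $414.17: electronic goods → 5.5% + 1.25% surcharge = 6.75% → $27.96
Wireless router $85.39: electronic goods → 5.5% → $4.70
Umbrella $28.65: all other tangible goods → 4.25% → $1.22
Cardigan $65.26: clothing and footwear → 5.5% → $3.59
Wool sweater $93.23: clothing and footwear → 5.5% → $5.13
Scarf $26.59: clothing and footwear → 5.5% → $1.46
Antacid chews $11.26: over-the-counter medication → 9% → $1.01
Pair of sandals $66.11: clothing and footwear → 5.5% → $3.64
Total tax = $3.45 + $27.96 + $4.70 + $1.22 + $3.59 + $5.13 + $1.46 + $1.01 + $3.64 = $52.16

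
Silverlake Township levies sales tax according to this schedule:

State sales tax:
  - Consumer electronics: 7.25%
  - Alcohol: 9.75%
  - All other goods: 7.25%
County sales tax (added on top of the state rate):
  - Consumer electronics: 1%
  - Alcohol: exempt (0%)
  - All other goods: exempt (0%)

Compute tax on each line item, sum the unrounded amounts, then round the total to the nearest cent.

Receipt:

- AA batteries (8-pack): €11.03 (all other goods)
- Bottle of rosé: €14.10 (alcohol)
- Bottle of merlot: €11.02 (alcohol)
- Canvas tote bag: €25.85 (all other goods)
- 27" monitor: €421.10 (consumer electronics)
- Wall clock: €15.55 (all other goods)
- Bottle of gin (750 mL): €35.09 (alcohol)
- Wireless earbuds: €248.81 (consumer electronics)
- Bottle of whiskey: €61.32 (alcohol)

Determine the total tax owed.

AA batteries (8-pack) €11.03: all other goods → 7.25% + 0% county = 7.25% → €0.799675
Bottle of rosé €14.10: alcohol → 9.75% + 0% county = 9.75% → €1.37475
Bottle of merlot €11.02: alcohol → 9.75% + 0% county = 9.75% → €1.07445
Canvas tote bag €25.85: all other goods → 7.25% + 0% county = 7.25% → €1.874125
27" monitor €421.10: consumer electronics → 7.25% + 1% county = 8.25% → €34.74075
Wall clock €15.55: all other goods → 7.25% + 0% county = 7.25% → €1.127375
Bottle of gin (750 mL) €35.09: alcohol → 9.75% + 0% county = 9.75% → €3.421275
Wireless earbuds €248.81: consumer electronics → 7.25% + 1% county = 8.25% → €20.526825
Bottle of whiskey €61.32: alcohol → 9.75% + 0% county = 9.75% → €5.9787
Unrounded tax sum = €70.917925 → €70.92

€70.92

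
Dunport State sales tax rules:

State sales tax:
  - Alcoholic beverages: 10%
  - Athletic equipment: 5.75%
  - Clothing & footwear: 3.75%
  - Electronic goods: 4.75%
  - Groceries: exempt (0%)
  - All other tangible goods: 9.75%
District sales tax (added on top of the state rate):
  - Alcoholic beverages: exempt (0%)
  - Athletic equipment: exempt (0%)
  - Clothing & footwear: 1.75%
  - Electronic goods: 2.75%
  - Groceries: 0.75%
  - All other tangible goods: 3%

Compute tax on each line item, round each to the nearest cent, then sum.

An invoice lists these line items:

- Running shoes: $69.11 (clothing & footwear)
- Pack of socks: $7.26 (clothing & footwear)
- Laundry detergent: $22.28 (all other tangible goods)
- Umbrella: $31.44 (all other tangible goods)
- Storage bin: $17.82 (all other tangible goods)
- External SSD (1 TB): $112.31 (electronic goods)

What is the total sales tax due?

$21.74

Running shoes $69.11: clothing & footwear → 3.75% + 1.75% district = 5.5% → $3.80
Pack of socks $7.26: clothing & footwear → 3.75% + 1.75% district = 5.5% → $0.40
Laundry detergent $22.28: all other tangible goods → 9.75% + 3% district = 12.75% → $2.84
Umbrella $31.44: all other tangible goods → 9.75% + 3% district = 12.75% → $4.01
Storage bin $17.82: all other tangible goods → 9.75% + 3% district = 12.75% → $2.27
External SSD (1 TB) $112.31: electronic goods → 4.75% + 2.75% district = 7.5% → $8.42
Total tax = $3.80 + $0.40 + $2.84 + $4.01 + $2.27 + $8.42 = $21.74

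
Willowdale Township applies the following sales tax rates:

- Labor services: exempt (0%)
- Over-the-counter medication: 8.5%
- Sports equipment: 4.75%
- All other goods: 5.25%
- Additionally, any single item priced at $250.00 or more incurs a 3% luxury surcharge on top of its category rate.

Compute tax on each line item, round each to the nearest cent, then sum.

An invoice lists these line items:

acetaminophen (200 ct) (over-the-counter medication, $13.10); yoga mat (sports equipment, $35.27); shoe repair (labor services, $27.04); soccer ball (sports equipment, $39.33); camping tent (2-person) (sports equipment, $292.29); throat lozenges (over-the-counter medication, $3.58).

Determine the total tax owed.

Acetaminophen (200 ct) $13.10: over-the-counter medication → 8.5% → $1.11
Yoga mat $35.27: sports equipment → 4.75% → $1.68
Shoe repair $27.04: labor services → 0% → $0.00
Soccer ball $39.33: sports equipment → 4.75% → $1.87
Camping tent (2-person) $292.29: sports equipment → 4.75% + 3% surcharge = 7.75% → $22.65
Throat lozenges $3.58: over-the-counter medication → 8.5% → $0.30
Total tax = $1.11 + $1.68 + $1.87 + $22.65 + $0.30 = $27.61

$27.61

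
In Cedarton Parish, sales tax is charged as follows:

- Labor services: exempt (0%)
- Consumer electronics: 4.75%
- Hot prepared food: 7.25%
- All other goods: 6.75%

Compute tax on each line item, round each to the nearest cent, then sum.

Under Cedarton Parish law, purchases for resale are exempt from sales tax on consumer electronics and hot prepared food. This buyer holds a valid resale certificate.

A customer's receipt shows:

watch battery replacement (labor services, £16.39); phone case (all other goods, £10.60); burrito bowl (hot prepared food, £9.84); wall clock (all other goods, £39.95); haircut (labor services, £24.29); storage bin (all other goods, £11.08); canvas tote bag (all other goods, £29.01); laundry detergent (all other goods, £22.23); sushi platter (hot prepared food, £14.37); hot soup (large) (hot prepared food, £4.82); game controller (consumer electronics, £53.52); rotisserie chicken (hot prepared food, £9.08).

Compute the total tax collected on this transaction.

Watch battery replacement £16.39: labor services → 0% → £0.00
Phone case £10.60: all other goods → 6.75% → £0.72
Burrito bowl £9.84: hot prepared food, buyer-exempt → 0% → £0.00
Wall clock £39.95: all other goods → 6.75% → £2.70
Haircut £24.29: labor services → 0% → £0.00
Storage bin £11.08: all other goods → 6.75% → £0.75
Canvas tote bag £29.01: all other goods → 6.75% → £1.96
Laundry detergent £22.23: all other goods → 6.75% → £1.50
Sushi platter £14.37: hot prepared food, buyer-exempt → 0% → £0.00
Hot soup (large) £4.82: hot prepared food, buyer-exempt → 0% → £0.00
Game controller £53.52: consumer electronics, buyer-exempt → 0% → £0.00
Rotisserie chicken £9.08: hot prepared food, buyer-exempt → 0% → £0.00
Total tax = £0.72 + £2.70 + £0.75 + £1.96 + £1.50 = £7.63

£7.63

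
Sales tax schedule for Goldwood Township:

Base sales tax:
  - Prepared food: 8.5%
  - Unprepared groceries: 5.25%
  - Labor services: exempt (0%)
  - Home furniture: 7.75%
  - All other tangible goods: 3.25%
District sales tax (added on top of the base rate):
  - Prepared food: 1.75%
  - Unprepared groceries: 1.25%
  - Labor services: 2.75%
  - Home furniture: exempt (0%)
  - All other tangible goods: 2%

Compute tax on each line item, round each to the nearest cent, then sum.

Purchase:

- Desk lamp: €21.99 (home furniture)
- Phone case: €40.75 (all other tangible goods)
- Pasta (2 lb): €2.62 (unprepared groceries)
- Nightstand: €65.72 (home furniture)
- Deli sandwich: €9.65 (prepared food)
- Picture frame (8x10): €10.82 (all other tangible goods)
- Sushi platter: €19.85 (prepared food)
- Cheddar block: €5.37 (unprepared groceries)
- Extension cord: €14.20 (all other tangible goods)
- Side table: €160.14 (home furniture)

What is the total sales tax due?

Desk lamp €21.99: home furniture → 7.75% + 0% district = 7.75% → €1.70
Phone case €40.75: all other tangible goods → 3.25% + 2% district = 5.25% → €2.14
Pasta (2 lb) €2.62: unprepared groceries → 5.25% + 1.25% district = 6.5% → €0.17
Nightstand €65.72: home furniture → 7.75% + 0% district = 7.75% → €5.09
Deli sandwich €9.65: prepared food → 8.5% + 1.75% district = 10.25% → €0.99
Picture frame (8x10) €10.82: all other tangible goods → 3.25% + 2% district = 5.25% → €0.57
Sushi platter €19.85: prepared food → 8.5% + 1.75% district = 10.25% → €2.03
Cheddar block €5.37: unprepared groceries → 5.25% + 1.25% district = 6.5% → €0.35
Extension cord €14.20: all other tangible goods → 3.25% + 2% district = 5.25% → €0.75
Side table €160.14: home furniture → 7.75% + 0% district = 7.75% → €12.41
Total tax = €1.70 + €2.14 + €0.17 + €5.09 + €0.99 + €0.57 + €2.03 + €0.35 + €0.75 + €12.41 = €26.20

€26.20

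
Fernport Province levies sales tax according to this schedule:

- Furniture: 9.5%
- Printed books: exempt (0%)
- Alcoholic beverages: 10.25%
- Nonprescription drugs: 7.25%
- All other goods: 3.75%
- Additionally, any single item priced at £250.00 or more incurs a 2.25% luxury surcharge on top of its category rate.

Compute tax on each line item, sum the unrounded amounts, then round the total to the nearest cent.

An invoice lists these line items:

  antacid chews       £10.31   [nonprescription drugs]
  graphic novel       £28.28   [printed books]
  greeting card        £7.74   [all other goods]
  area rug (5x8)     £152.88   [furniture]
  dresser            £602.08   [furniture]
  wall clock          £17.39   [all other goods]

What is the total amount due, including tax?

£905.64

Antacid chews £10.31: nonprescription drugs → 7.25% → £0.747475
Graphic novel £28.28: printed books → 0% → £0.00
Greeting card £7.74: all other goods → 3.75% → £0.29025
Area rug (5x8) £152.88: furniture → 9.5% → £14.5236
Dresser £602.08: furniture → 9.5% + 2.25% surcharge = 11.75% → £70.7444
Wall clock £17.39: all other goods → 3.75% → £0.652125
Subtotal = £818.68; unrounded tax = £86.95785 → £86.96; total due = £905.64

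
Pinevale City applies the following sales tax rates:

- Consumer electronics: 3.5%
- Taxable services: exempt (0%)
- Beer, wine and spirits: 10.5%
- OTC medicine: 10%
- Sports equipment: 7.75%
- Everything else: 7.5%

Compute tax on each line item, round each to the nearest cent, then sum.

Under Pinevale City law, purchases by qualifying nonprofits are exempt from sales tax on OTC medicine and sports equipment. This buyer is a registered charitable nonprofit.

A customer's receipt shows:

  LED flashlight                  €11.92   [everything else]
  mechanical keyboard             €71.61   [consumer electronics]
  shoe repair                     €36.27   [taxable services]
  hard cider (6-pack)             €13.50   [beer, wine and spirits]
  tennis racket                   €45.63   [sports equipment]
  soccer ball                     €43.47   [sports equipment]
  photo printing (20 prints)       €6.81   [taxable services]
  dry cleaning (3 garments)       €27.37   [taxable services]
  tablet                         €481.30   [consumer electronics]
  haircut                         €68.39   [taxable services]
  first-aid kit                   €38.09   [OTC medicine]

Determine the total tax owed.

€21.67

LED flashlight €11.92: everything else → 7.5% → €0.89
Mechanical keyboard €71.61: consumer electronics → 3.5% → €2.51
Shoe repair €36.27: taxable services → 0% → €0.00
Hard cider (6-pack) €13.50: beer, wine and spirits → 10.5% → €1.42
Tennis racket €45.63: sports equipment, buyer-exempt → 0% → €0.00
Soccer ball €43.47: sports equipment, buyer-exempt → 0% → €0.00
Photo printing (20 prints) €6.81: taxable services → 0% → €0.00
Dry cleaning (3 garments) €27.37: taxable services → 0% → €0.00
Tablet €481.30: consumer electronics → 3.5% → €16.85
Haircut €68.39: taxable services → 0% → €0.00
First-aid kit €38.09: OTC medicine, buyer-exempt → 0% → €0.00
Total tax = €0.89 + €2.51 + €1.42 + €16.85 = €21.67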